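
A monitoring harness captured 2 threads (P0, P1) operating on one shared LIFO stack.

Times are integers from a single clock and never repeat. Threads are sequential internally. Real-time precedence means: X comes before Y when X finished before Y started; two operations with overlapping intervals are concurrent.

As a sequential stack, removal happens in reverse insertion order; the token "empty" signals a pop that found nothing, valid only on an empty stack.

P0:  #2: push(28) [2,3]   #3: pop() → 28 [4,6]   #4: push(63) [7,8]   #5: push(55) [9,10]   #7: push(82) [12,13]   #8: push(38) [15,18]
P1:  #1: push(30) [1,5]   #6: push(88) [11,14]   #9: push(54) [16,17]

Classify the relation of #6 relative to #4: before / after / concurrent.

after

#6 spans [11,14], #4 spans [7,8]
resp(#4)=8 < inv(#6)=11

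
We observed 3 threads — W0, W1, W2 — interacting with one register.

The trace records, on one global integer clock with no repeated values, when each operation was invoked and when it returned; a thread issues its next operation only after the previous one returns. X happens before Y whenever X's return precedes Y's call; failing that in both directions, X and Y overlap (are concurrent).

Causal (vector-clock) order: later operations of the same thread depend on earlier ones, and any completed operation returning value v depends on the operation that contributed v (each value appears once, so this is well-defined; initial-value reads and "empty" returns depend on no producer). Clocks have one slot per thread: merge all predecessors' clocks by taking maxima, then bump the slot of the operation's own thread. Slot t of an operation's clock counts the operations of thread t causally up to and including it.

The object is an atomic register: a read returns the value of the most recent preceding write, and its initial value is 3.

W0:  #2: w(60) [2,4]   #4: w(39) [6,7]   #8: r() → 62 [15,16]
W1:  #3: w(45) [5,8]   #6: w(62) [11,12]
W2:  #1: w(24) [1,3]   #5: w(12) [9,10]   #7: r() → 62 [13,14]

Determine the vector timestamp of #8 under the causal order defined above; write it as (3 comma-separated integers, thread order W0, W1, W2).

(3, 2, 0)

#1 (invocation 1): nothing precedes it; W2's component alone gives (0, 0, 1)
#3 (invocation 5): nothing precedes it; W1's component alone gives (0, 1, 0)
#2 (invocation 2): nothing precedes it; W0's component alone gives (1, 0, 0)
merge at #5 (invoked 9): VC(#1)=(0, 0, 1), own-thread bump on W2 → (0, 0, 2)
merge at #6 (invoked 11): VC(#3)=(0, 1, 0), own-thread bump on W1 → (0, 2, 0)
merge at #4 (invoked 6): VC(#2)=(1, 0, 0), own-thread bump on W0 → (2, 0, 0)
merge at #7 (invoked 13): VC(#5)=(0, 0, 2), VC(#6)=(0, 2, 0), own-thread bump on W2 → (0, 2, 3)
merge at #8 (invoked 15): VC(#4)=(2, 0, 0), VC(#6)=(0, 2, 0), own-thread bump on W0 → (3, 2, 0)
target: VC(#8) = (3, 2, 0)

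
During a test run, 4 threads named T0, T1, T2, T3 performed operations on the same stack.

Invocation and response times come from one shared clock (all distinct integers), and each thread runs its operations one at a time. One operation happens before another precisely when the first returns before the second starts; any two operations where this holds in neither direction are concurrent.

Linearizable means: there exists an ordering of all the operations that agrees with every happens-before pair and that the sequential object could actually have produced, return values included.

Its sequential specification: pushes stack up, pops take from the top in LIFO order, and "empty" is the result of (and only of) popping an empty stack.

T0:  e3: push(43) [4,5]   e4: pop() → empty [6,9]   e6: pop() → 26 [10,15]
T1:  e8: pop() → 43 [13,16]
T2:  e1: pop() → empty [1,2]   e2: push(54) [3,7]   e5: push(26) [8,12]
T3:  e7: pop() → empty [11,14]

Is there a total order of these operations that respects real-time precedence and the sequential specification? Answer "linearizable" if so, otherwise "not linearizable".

not linearizable

prefix check: 1..8 passes, 1..9 fails once e4's time-9 response joins
real-time-consistent orders of the 4 completed operations: 3 — all fail the stack replay
no escape via the 1 pending operation (e5): every completion choice fails
take e1, e2, e3, e4 (pending dropped): step 4 already fails, because e4 pop() → empty cannot occur there
take e1, e3, e2, e4 (pending dropped): step 4 already fails, because e4 pop() → empty cannot occur there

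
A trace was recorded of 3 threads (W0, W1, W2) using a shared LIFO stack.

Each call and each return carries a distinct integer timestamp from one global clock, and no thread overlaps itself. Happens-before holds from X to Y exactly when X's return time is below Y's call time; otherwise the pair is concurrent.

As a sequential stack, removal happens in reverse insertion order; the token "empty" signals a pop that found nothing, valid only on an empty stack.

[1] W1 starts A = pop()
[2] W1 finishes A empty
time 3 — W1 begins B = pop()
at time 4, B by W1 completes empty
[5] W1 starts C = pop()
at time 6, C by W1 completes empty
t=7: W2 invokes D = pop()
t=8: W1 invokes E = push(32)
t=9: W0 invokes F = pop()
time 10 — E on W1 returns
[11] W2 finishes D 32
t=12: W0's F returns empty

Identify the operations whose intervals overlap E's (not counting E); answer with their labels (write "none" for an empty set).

overlap test against E [8,10]: concurrent iff the interval meets 8..10
A [1,2]: before
B [3,4]: before
C [5,6]: before
D [7,11]: concurrent
F [9,12]: concurrent

D, F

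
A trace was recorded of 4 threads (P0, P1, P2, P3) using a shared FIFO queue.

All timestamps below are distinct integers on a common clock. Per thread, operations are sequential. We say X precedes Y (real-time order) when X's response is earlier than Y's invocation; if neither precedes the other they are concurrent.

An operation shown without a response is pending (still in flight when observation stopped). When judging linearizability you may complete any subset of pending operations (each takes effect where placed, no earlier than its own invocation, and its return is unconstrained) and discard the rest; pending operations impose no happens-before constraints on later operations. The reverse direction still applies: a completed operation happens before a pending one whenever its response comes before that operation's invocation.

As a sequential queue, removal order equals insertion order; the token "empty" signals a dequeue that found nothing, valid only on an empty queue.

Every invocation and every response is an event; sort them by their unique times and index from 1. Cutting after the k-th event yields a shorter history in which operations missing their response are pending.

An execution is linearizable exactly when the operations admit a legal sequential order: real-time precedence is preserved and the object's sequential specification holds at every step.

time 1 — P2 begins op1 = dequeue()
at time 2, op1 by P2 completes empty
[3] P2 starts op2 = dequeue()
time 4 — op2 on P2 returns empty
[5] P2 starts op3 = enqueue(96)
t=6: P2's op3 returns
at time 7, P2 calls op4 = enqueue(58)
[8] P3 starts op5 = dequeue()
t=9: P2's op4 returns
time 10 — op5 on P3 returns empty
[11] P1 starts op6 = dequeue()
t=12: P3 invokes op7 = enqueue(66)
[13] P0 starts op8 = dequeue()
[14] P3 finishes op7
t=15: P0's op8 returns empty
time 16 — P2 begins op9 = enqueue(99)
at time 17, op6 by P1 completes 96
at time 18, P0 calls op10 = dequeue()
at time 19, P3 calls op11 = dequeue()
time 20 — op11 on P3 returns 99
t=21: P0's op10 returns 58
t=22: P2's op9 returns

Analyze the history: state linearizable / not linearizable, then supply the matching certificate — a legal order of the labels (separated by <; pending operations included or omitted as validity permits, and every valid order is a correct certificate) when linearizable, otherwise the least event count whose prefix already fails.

through event 9 a valid linearization exists; event 10 (op5 responding at time 10) ends that
5 completed operations, 2 real-time-consistent orders — every FIFO queue replay fails
one such order, op1, op2, op3, op4, op5, breaks at step 5 where op5 dequeue() → empty is illegal
one such order, op1, op2, op3, op5, op4, breaks at step 4 where op5 dequeue() → empty is illegal

not linearizable — minimal violating prefix: 10 events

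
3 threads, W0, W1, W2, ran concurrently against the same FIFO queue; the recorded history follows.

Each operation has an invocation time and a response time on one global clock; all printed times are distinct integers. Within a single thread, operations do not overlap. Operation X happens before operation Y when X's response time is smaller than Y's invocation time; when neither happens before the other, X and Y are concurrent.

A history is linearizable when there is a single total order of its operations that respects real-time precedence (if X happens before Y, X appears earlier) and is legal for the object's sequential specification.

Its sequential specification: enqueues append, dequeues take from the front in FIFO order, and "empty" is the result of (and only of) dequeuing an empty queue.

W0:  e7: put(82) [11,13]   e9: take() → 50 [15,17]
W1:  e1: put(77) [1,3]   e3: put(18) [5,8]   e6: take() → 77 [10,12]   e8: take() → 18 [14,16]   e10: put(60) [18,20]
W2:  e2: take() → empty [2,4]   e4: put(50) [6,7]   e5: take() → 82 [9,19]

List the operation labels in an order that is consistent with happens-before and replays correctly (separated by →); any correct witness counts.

e2 → e1 → e3 → e4 → e6 → e7 → e8 → e9 → e5 → e10

step 1: e2 take() → empty — queue <>
step 2: e1 put(77) — queue <77>
step 3: e3 put(18) — queue <77,18>
step 4: e4 put(50) — queue <77,18,50>
step 5: e6 take() → 77 — queue <18,50>
step 6: e7 put(82) — queue <18,50,82>
step 7: e8 take() → 18 — queue <50,82>
step 8: e9 take() → 50 — queue <82>
step 9: e5 take() → 82 — queue <>
step 10: e10 put(60) — queue <60>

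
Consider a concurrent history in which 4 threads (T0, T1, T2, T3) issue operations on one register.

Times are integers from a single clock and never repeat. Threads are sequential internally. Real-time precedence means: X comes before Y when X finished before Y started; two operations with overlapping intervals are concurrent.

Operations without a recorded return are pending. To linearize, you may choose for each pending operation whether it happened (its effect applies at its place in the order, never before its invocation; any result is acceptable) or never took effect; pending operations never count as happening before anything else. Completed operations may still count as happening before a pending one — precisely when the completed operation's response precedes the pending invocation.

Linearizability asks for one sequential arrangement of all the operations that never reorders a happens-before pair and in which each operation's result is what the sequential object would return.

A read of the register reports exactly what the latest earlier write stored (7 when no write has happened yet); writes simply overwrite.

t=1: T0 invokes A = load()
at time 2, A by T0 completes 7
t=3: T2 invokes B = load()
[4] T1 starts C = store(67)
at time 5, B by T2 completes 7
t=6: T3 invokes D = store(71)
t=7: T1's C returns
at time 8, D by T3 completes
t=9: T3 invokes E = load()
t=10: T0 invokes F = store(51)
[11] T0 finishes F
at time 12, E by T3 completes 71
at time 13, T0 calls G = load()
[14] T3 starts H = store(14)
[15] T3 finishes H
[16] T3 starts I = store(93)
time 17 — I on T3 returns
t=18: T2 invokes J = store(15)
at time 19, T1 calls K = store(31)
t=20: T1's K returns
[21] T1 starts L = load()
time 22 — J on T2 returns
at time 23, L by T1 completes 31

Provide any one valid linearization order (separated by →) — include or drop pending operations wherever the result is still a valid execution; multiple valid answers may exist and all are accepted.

A → B → C → D → E → F → G → H → I → J → K → L

1. A load() → 7, leaving value 7
2. B load() → 7, leaving value 7
3. C store(67), leaving value 67
4. D store(71), leaving value 71
5. E load() → 71, leaving value 71
6. F store(51), leaving value 51
7. G load() (pending, included), leaving value 51
8. H store(14), leaving value 14
9. I store(93), leaving value 93
10. J store(15), leaving value 15
11. K store(31), leaving value 31
12. L load() → 31, leaving value 31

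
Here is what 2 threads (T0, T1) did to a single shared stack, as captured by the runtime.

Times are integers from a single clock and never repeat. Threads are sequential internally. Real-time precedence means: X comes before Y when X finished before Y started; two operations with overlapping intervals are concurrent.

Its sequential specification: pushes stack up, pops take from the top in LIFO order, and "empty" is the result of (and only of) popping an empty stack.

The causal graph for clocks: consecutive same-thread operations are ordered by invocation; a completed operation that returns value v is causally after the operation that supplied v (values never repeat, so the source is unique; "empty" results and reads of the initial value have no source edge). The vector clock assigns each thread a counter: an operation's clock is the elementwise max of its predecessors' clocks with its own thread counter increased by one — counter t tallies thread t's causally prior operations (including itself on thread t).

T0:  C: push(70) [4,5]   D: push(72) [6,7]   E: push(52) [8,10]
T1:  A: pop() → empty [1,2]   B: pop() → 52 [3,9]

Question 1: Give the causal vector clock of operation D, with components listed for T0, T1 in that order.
no predecessors for A (invoked 1): T1 increments from zero → (0, 1)
no predecessors for C (invoked 4): T0 increments from zero → (1, 0)
D, invoked 6, takes VC(C)=(1, 0) under max, adds 1 for T0 → (2, 0)
E, invoked 8, takes VC(D)=(2, 0) under max, adds 1 for T0 → (3, 0)
B, invoked 3, takes VC(A)=(0, 1), VC(E)=(3, 0) under max, adds 1 for T1 → (3, 2)
target: VC(D) = (2, 0)

(2, 0)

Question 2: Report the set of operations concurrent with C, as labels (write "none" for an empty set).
C runs from 4 to 5; window-overlapping ops are concurrent
A [1,2]: before
B [3,9]: concurrent
D [6,7]: after
E [8,10]: after

B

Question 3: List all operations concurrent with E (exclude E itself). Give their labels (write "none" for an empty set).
E spans [8,10]; an op avoiding the whole window 8..10 is ordered, any other is concurrent
A [1,2]: before
B [3,9]: concurrent
C [4,5]: before
D [6,7]: before

B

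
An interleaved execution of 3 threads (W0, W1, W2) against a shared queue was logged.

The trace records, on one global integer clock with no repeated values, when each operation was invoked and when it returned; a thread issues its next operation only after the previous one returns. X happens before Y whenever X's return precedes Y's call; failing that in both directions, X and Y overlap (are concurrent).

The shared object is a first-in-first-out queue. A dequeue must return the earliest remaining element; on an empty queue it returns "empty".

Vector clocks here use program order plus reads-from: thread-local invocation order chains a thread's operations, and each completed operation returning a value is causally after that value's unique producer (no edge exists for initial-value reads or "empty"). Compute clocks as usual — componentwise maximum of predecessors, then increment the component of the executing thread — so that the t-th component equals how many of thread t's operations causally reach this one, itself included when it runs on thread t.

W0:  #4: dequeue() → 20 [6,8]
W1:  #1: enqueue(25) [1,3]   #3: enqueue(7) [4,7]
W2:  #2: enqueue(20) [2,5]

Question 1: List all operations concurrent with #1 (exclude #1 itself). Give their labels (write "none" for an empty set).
Answer: #2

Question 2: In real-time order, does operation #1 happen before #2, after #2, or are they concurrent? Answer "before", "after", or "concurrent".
Answer: concurrent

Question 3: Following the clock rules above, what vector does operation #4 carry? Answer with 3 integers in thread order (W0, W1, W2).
Answer: (1, 0, 1)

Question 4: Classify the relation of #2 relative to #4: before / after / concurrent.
Answer: before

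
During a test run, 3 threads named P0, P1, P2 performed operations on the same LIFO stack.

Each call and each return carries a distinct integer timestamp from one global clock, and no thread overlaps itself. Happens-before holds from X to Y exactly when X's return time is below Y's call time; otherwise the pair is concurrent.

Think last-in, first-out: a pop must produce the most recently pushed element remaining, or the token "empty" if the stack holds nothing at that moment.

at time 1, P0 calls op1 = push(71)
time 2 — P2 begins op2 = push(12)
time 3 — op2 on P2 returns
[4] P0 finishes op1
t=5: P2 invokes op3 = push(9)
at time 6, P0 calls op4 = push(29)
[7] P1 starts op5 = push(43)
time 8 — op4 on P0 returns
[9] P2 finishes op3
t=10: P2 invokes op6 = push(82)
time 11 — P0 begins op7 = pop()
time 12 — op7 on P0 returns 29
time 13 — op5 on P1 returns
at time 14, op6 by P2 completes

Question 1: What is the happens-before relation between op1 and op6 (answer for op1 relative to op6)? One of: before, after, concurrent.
before

op1 spans [1,4], op6 spans [10,14]
resp(op1)=4 < inv(op6)=10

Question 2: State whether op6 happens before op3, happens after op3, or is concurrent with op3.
after

op6 spans [10,14], op3 spans [5,9]
resp(op3)=9 < inv(op6)=10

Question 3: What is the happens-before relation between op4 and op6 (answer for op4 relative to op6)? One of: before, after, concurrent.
before

op4 spans [6,8], op6 spans [10,14]
resp(op4)=8 < inv(op6)=10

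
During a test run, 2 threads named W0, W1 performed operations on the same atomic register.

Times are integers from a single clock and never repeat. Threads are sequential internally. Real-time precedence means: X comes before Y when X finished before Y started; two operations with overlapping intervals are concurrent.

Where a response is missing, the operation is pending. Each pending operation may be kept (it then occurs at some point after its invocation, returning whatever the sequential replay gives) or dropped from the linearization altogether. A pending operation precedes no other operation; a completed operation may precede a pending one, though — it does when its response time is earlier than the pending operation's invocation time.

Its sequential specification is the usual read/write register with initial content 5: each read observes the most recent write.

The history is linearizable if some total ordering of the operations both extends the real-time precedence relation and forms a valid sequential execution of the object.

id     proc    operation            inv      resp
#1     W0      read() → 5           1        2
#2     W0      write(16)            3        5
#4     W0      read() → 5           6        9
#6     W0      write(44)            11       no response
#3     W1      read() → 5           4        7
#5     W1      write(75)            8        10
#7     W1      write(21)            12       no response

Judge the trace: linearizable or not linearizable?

prefix check: 1..8 passes, 1..9 fails once #4's time-9 response joins
the 4 completed operations admit 3 real-time orders; each fails the atomic register replay
no completion choice of the 1 pending operation (#5) rescues it — every subset was tried
take #1, #2, #3, #4 (pending dropped): step 3 already fails, because #3 read() → 5 cannot occur there
take #1, #2, #4, #3 (pending dropped): step 3 already fails, because #4 read() → 5 cannot occur there

not linearizable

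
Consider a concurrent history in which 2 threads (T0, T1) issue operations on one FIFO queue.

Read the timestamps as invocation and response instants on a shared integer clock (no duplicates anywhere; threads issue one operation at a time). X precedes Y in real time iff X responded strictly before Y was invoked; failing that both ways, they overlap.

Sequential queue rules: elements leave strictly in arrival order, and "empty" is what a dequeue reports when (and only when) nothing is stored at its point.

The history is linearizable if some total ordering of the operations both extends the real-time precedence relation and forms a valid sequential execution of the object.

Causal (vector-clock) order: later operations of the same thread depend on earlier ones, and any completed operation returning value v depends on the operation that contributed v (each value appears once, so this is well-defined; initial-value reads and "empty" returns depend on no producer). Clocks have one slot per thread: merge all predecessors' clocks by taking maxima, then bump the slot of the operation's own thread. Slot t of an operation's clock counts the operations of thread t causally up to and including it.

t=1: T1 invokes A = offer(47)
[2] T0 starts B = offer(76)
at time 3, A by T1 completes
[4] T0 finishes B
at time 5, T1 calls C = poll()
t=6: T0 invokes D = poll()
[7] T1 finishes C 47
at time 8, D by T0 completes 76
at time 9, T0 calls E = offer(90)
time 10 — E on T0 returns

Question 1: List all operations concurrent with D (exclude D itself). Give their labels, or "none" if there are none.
D spans [6,8]: anything still running between times 6 and 8 counts as concurrent
A [1,3]: before
B [2,4]: before
C [5,7]: concurrent
E [9,10]: after

C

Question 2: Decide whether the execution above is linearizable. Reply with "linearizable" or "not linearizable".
witness order: A, B, C, D, E
step 1: A offer(47) — queue <47>
step 2: B offer(76) — queue <47,76>
step 3: C poll() → 47 — queue <76>
step 4: D poll() → 76 — queue <>
step 5: E offer(90) — queue <90>

linearizable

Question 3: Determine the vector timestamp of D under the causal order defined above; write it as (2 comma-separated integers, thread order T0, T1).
root op A, invoked 1: fresh clock plus T1's own tick → (0, 1)
root op B, invoked 2: fresh clock plus T0's own tick → (1, 0)
from VC(A)=(0, 1), C (invoked 5) maxes components and bumps T1 → (0, 2)
from VC(B)=(1, 0), D (invoked 6) maxes components and bumps T0 → (2, 0)
from VC(D)=(2, 0), E (invoked 9) maxes components and bumps T0 → (3, 0)
target: VC(D) = (2, 0)

(2, 0)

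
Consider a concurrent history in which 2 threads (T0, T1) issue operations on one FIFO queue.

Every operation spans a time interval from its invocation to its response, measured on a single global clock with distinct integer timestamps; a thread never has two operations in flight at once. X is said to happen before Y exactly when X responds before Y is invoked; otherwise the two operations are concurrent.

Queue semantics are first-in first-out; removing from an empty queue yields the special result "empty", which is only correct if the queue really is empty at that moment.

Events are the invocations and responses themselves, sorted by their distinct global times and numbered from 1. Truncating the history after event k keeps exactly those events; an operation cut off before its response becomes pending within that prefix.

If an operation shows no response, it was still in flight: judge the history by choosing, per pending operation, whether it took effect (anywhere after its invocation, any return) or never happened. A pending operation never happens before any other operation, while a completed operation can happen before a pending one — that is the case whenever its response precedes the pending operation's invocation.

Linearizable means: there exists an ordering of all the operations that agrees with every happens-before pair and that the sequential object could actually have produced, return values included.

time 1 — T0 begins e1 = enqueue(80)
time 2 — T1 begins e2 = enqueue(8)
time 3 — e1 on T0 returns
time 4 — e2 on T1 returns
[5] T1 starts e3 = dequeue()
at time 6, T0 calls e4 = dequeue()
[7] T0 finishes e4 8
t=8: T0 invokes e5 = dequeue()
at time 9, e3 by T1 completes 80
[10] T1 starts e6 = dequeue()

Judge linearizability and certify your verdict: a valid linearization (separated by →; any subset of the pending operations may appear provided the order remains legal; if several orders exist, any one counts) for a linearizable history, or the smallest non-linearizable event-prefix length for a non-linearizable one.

linearizable — witness: e1 → e2 → e3 → e4

after step 1 (e1 enqueue(80)): queue <80>
after step 2 (e2 enqueue(8)): queue <80,8>
after step 3 (e3 dequeue() → 80): queue <8>
after step 4 (e4 dequeue() → 8): queue <>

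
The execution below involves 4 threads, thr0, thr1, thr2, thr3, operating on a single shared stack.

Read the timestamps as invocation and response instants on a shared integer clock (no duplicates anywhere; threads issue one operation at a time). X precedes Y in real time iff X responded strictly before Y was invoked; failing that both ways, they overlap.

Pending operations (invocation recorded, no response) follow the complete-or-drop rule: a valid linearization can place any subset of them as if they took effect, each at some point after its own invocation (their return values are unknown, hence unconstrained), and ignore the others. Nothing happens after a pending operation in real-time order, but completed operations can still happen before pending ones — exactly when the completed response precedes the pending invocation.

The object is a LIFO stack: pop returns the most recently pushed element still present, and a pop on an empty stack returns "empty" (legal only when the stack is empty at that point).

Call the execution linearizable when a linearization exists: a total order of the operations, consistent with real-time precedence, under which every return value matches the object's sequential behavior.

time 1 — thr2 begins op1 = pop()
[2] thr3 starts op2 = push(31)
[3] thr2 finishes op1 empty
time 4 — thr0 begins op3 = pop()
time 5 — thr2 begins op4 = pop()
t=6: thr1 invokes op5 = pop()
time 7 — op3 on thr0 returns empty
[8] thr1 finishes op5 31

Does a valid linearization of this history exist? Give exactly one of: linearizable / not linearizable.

linearizable

witness order: op1, op2, op5, op3
after step 1 (op1 pop() → empty): stack <>
after step 2 (op2 push(31) (pending, included)): stack <31>
after step 3 (op5 pop() → 31): stack <>
after step 4 (op3 pop() → empty): stack <>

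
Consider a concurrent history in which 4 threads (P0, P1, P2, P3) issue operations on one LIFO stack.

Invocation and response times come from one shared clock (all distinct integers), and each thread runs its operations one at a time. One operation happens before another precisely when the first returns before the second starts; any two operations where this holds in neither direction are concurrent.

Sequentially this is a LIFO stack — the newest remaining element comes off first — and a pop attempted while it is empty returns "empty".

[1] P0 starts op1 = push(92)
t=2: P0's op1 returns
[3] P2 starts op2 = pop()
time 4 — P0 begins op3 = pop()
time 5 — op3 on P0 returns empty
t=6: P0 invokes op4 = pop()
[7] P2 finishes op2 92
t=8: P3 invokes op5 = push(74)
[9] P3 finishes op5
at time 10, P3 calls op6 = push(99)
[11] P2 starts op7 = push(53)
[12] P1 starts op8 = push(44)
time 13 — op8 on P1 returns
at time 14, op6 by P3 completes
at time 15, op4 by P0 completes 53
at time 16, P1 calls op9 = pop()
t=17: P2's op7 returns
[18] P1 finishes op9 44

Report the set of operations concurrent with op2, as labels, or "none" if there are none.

op3, op4

overlap test against op2 [3,7]: concurrent iff the interval meets 3..7
op1 [1,2]: before
op3 [4,5]: concurrent
op4 [6,15]: concurrent
op5 [8,9]: after
op6 [10,14]: after
op7 [11,17]: after
op8 [12,13]: after
op9 [16,18]: after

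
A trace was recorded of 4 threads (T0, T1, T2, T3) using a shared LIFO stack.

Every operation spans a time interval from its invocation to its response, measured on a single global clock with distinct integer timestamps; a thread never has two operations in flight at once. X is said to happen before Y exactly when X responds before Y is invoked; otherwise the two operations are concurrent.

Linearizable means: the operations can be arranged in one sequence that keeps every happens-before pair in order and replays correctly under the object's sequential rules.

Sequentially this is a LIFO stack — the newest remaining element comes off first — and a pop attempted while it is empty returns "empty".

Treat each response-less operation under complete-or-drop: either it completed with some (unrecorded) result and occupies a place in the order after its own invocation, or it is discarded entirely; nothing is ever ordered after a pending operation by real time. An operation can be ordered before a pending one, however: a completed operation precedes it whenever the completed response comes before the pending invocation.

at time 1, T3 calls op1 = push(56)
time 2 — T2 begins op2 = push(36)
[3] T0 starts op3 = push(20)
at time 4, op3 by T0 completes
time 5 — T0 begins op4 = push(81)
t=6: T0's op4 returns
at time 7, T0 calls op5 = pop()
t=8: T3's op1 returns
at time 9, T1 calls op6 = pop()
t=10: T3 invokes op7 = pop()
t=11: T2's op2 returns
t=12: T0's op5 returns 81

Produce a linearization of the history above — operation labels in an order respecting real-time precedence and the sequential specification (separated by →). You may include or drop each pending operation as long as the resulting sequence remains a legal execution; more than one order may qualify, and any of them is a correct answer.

1. op1 push(56), leaving stack <56>
2. op2 push(36), leaving stack <56,36>
3. op3 push(20), leaving stack <56,36,20>
4. op4 push(81), leaving stack <56,36,20,81>
5. op5 pop() → 81, leaving stack <56,36,20>

op1 → op2 → op3 → op4 → op5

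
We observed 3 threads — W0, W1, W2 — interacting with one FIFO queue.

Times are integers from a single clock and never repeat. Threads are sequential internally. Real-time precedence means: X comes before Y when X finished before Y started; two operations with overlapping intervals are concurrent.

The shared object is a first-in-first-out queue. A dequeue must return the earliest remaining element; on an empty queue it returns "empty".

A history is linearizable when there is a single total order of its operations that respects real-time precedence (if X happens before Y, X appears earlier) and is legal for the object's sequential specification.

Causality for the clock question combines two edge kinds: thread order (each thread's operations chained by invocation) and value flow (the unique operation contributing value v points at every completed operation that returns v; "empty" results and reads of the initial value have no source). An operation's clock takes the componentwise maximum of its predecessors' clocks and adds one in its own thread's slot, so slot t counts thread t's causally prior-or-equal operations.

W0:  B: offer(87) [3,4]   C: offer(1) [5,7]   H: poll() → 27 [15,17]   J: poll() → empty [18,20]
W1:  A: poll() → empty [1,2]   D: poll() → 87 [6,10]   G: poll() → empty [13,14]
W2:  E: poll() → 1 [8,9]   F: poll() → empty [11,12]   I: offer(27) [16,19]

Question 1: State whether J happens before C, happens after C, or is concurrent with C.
J spans [18,20], C spans [5,7]
resp(C)=7 < inv(J)=18

after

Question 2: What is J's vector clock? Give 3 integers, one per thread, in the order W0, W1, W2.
A (invocation 1): nothing precedes it; W1's component alone gives (0, 1, 0)
B (invocation 3): nothing precedes it; W0's component alone gives (1, 0, 0)
invoked at 5, C merges VC(B)=(1, 0, 0) and bumps W0's slot → (2, 0, 0)
invoked at 6, D merges VC(A)=(0, 1, 0), VC(B)=(1, 0, 0) and bumps W1's slot → (1, 2, 0)
invoked at 8, E merges VC(C)=(2, 0, 0) and bumps W2's slot → (2, 0, 1)
invoked at 13, G merges VC(D)=(1, 2, 0) and bumps W1's slot → (1, 3, 0)
invoked at 11, F merges VC(E)=(2, 0, 1) and bumps W2's slot → (2, 0, 2)
invoked at 16, I merges VC(F)=(2, 0, 2) and bumps W2's slot → (2, 0, 3)
invoked at 15, H merges VC(C)=(2, 0, 0), VC(I)=(2, 0, 3) and bumps W0's slot → (3, 0, 3)
invoked at 18, J merges VC(H)=(3, 0, 3) and bumps W0's slot → (4, 0, 3)
target: VC(J) = (4, 0, 3)

(4, 0, 3)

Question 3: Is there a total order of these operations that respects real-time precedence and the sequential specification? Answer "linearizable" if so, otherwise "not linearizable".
a witness: A, B, C, D, E, F, G, I, H, J
1. A poll() → empty, leaving queue <>
2. B offer(87), leaving queue <87>
3. C offer(1), leaving queue <87,1>
4. D poll() → 87, leaving queue <1>
5. E poll() → 1, leaving queue <>
6. F poll() → empty, leaving queue <>
7. G poll() → empty, leaving queue <>
8. I offer(27), leaving queue <27>
9. H poll() → 27, leaving queue <>
10. J poll() → empty, leaving queue <>

linearizable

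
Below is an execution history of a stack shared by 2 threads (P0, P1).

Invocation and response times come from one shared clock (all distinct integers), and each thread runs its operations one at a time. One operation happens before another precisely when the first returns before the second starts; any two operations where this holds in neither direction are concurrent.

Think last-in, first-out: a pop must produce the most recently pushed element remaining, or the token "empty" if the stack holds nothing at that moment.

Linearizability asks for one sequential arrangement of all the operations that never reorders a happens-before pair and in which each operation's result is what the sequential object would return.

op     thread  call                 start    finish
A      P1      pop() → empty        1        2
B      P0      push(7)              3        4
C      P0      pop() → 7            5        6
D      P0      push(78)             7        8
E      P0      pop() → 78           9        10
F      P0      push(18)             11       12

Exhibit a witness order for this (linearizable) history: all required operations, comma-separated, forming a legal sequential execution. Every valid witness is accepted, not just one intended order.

A, B, C, D, E, F

step 1: A pop() → empty — stack <>
step 2: B push(7) — stack <7>
step 3: C pop() → 7 — stack <>
step 4: D push(78) — stack <78>
step 5: E pop() → 78 — stack <>
step 6: F push(18) — stack <18>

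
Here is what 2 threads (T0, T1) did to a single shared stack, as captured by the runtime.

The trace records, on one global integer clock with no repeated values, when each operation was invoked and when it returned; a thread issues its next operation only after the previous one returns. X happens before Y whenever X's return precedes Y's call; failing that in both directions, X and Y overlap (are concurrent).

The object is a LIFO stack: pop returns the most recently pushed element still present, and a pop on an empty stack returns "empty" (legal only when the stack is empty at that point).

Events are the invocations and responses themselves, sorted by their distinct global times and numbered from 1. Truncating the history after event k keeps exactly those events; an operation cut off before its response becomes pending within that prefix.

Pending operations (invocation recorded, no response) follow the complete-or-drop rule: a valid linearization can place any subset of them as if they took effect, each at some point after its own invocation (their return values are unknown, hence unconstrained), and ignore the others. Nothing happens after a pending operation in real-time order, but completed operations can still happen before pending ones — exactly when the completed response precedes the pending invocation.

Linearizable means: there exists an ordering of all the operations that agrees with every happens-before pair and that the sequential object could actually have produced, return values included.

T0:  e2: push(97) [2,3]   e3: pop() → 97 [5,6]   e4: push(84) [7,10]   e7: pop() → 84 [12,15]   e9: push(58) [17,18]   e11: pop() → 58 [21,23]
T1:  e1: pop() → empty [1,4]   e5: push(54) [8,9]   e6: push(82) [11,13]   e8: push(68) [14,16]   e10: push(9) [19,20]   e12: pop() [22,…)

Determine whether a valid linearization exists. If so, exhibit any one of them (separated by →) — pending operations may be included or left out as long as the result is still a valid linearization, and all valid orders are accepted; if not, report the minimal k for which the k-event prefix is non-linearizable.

after step 1 (e1 pop() → empty): stack <>
after step 2 (e2 push(97)): stack <97>
after step 3 (e3 pop() → 97): stack <>
after step 4 (e5 push(54)): stack <54>
after step 5 (e4 push(84)): stack <54,84>
after step 6 (e7 pop() → 84): stack <54>
after step 7 (e6 push(82)): stack <54,82>
after step 8 (e8 push(68)): stack <54,82,68>
after step 9 (e9 push(58)): stack <54,82,68,58>
after step 10 (e10 push(9)): stack <54,82,68,58,9>
after step 11 (e12 pop() (pending, included)): stack <54,82,68,58>
after step 12 (e11 pop() → 58): stack <54,82,68>

linearizable — witness: e1 → e2 → e3 → e5 → e4 → e7 → e6 → e8 → e9 → e10 → e12 → e11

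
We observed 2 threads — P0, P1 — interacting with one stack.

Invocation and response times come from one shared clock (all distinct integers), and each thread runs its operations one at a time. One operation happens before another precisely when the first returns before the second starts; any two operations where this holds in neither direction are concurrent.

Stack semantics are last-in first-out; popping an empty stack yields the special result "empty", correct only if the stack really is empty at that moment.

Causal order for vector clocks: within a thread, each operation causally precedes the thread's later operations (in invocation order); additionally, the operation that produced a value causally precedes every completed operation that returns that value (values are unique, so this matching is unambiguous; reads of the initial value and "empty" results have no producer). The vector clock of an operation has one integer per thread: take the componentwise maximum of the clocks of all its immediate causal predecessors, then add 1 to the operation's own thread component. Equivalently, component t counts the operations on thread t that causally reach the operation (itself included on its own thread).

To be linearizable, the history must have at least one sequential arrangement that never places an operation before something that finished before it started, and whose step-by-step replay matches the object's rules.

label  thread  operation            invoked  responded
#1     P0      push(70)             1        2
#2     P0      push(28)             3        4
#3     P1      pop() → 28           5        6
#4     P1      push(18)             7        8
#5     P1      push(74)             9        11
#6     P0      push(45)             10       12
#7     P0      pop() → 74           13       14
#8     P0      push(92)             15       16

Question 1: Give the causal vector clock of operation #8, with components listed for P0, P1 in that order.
Answer: (5, 3)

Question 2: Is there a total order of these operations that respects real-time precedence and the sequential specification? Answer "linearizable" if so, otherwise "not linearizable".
linearizable

a witness: #1, #2, #3, #4, #6, #5, #7, #8
after step 1 (#1 push(70)): stack <70>
after step 2 (#2 push(28)): stack <70,28>
after step 3 (#3 pop() → 28): stack <70>
after step 4 (#4 push(18)): stack <70,18>
after step 5 (#6 push(45)): stack <70,18,45>
after step 6 (#5 push(74)): stack <70,18,45,74>
after step 7 (#7 pop() → 74): stack <70,18,45>
after step 8 (#8 push(92)): stack <70,18,45,92>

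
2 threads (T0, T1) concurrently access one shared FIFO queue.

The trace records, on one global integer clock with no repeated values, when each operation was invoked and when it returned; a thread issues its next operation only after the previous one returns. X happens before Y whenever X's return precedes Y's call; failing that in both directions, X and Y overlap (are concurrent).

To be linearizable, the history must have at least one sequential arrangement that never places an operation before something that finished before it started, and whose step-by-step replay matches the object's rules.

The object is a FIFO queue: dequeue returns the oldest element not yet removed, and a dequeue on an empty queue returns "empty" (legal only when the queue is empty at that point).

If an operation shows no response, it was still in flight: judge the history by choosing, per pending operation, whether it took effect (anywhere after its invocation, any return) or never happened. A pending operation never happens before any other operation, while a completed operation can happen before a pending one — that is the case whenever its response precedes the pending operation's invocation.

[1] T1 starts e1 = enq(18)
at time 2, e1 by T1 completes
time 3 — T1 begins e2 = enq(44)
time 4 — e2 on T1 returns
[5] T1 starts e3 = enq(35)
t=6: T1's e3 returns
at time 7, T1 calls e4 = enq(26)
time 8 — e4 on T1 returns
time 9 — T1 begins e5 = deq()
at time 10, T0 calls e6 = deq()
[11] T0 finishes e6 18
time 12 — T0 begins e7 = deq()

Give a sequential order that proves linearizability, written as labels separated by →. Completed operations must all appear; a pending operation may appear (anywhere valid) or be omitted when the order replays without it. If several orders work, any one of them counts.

e1 → e2 → e3 → e4 → e6

1. e1 enq(18), leaving queue <18>
2. e2 enq(44), leaving queue <18,44>
3. e3 enq(35), leaving queue <18,44,35>
4. e4 enq(26), leaving queue <18,44,35,26>
5. e6 deq() → 18, leaving queue <44,35,26>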